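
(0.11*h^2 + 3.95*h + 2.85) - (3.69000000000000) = 0.11*h^2 + 3.95*h - 0.84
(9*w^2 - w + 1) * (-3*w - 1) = -27*w^3 - 6*w^2 - 2*w - 1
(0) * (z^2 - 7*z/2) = 0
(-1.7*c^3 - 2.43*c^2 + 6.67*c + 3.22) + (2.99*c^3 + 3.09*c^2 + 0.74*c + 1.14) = 1.29*c^3 + 0.66*c^2 + 7.41*c + 4.36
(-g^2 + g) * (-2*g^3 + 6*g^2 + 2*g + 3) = 2*g^5 - 8*g^4 + 4*g^3 - g^2 + 3*g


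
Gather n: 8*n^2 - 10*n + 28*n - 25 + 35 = 8*n^2 + 18*n + 10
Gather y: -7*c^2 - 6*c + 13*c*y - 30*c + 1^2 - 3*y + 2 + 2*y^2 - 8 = -7*c^2 - 36*c + 2*y^2 + y*(13*c - 3) - 5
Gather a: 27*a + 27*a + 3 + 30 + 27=54*a + 60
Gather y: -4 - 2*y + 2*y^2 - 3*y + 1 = 2*y^2 - 5*y - 3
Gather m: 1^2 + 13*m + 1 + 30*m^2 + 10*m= 30*m^2 + 23*m + 2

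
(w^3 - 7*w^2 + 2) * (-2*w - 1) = -2*w^4 + 13*w^3 + 7*w^2 - 4*w - 2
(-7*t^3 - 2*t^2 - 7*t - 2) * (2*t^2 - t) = -14*t^5 + 3*t^4 - 12*t^3 + 3*t^2 + 2*t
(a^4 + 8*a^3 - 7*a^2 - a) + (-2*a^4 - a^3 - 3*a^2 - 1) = -a^4 + 7*a^3 - 10*a^2 - a - 1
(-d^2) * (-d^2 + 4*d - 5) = d^4 - 4*d^3 + 5*d^2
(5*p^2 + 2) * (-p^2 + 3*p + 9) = -5*p^4 + 15*p^3 + 43*p^2 + 6*p + 18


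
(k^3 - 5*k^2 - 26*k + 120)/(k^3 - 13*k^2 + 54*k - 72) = (k + 5)/(k - 3)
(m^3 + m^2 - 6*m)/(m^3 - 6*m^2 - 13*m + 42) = m/(m - 7)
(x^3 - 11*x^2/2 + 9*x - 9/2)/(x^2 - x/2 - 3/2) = (x^2 - 4*x + 3)/(x + 1)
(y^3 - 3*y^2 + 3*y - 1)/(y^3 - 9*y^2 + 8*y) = (y^2 - 2*y + 1)/(y*(y - 8))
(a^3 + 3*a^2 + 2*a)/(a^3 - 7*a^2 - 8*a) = (a + 2)/(a - 8)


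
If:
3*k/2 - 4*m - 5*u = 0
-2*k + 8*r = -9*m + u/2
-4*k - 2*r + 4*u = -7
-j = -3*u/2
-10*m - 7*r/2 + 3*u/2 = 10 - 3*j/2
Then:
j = 1731/734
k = 11314/4771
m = -10267/9542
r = 18145/9542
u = 577/367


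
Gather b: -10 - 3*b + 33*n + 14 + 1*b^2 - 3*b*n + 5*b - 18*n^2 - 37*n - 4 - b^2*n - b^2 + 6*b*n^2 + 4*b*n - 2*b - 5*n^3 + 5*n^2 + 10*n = -b^2*n + b*(6*n^2 + n) - 5*n^3 - 13*n^2 + 6*n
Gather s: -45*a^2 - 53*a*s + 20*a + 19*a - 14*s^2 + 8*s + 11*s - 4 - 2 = -45*a^2 + 39*a - 14*s^2 + s*(19 - 53*a) - 6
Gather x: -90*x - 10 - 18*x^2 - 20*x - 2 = -18*x^2 - 110*x - 12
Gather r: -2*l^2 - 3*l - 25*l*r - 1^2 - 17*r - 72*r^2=-2*l^2 - 3*l - 72*r^2 + r*(-25*l - 17) - 1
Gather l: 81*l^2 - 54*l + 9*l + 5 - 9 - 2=81*l^2 - 45*l - 6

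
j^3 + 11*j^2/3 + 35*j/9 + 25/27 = (j + 1/3)*(j + 5/3)^2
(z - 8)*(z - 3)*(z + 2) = z^3 - 9*z^2 + 2*z + 48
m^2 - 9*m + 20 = (m - 5)*(m - 4)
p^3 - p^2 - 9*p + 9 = (p - 3)*(p - 1)*(p + 3)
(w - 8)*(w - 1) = w^2 - 9*w + 8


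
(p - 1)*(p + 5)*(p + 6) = p^3 + 10*p^2 + 19*p - 30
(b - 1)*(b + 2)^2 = b^3 + 3*b^2 - 4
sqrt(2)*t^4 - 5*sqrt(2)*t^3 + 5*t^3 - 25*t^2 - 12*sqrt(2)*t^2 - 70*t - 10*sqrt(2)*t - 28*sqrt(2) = (t - 7)*(t + 2)*(t + 2*sqrt(2))*(sqrt(2)*t + 1)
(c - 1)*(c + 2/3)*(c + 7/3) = c^3 + 2*c^2 - 13*c/9 - 14/9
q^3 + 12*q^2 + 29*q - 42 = (q - 1)*(q + 6)*(q + 7)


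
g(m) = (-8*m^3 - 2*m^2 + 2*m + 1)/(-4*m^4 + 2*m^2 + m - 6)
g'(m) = (-24*m^2 - 4*m + 2)/(-4*m^4 + 2*m^2 + m - 6) + (16*m^3 - 4*m - 1)*(-8*m^3 - 2*m^2 + 2*m + 1)/(-4*m^4 + 2*m^2 + m - 6)^2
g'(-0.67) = 0.84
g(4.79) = 0.44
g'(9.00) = -0.03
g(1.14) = 1.24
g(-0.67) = -0.18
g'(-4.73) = -0.08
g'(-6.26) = -0.05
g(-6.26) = -0.31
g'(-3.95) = -0.11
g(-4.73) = -0.40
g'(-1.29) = 0.54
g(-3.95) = -0.48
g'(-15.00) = -0.00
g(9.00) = 0.23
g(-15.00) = -0.13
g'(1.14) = 1.25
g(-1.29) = -0.82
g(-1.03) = -0.59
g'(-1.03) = 1.15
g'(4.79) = -0.10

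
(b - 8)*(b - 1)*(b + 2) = b^3 - 7*b^2 - 10*b + 16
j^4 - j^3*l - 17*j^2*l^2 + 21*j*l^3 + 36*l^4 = (j - 3*l)^2*(j + l)*(j + 4*l)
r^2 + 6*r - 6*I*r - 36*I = (r + 6)*(r - 6*I)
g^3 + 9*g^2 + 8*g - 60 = (g - 2)*(g + 5)*(g + 6)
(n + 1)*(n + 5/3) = n^2 + 8*n/3 + 5/3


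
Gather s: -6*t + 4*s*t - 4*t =4*s*t - 10*t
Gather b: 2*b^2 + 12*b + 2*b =2*b^2 + 14*b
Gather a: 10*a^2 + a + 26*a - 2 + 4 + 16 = 10*a^2 + 27*a + 18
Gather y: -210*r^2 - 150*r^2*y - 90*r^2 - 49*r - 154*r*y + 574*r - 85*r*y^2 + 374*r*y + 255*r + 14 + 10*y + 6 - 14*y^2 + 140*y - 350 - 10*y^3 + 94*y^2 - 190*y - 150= -300*r^2 + 780*r - 10*y^3 + y^2*(80 - 85*r) + y*(-150*r^2 + 220*r - 40) - 480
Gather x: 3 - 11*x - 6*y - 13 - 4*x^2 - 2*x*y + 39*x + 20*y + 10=-4*x^2 + x*(28 - 2*y) + 14*y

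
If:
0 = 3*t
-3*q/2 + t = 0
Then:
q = 0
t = 0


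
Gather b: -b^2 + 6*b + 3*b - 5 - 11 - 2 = -b^2 + 9*b - 18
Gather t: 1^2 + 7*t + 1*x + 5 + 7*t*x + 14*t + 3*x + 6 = t*(7*x + 21) + 4*x + 12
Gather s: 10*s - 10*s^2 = -10*s^2 + 10*s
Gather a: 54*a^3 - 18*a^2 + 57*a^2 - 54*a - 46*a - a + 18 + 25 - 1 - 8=54*a^3 + 39*a^2 - 101*a + 34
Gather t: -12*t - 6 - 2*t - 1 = -14*t - 7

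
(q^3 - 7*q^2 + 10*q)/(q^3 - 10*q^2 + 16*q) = (q - 5)/(q - 8)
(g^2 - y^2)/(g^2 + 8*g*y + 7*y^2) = (g - y)/(g + 7*y)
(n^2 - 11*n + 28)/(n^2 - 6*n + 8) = (n - 7)/(n - 2)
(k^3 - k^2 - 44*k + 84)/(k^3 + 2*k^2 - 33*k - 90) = (k^2 + 5*k - 14)/(k^2 + 8*k + 15)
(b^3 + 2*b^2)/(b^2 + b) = b*(b + 2)/(b + 1)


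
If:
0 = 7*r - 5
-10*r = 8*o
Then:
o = -25/28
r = 5/7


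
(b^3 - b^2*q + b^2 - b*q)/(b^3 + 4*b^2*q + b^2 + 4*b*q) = (b - q)/(b + 4*q)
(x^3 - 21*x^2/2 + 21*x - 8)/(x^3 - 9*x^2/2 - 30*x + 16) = (x - 2)/(x + 4)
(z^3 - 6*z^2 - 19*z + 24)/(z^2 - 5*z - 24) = z - 1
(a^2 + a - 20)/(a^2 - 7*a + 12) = (a + 5)/(a - 3)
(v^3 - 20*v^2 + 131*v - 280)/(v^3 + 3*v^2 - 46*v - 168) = (v^2 - 13*v + 40)/(v^2 + 10*v + 24)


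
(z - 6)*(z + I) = z^2 - 6*z + I*z - 6*I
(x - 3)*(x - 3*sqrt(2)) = x^2 - 3*sqrt(2)*x - 3*x + 9*sqrt(2)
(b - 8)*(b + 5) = b^2 - 3*b - 40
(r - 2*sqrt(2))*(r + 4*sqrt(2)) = r^2 + 2*sqrt(2)*r - 16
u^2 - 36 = (u - 6)*(u + 6)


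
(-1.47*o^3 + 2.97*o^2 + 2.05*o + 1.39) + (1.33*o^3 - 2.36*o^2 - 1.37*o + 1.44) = -0.14*o^3 + 0.61*o^2 + 0.68*o + 2.83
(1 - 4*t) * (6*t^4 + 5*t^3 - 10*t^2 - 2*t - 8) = -24*t^5 - 14*t^4 + 45*t^3 - 2*t^2 + 30*t - 8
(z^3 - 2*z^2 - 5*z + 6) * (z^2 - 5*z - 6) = z^5 - 7*z^4 - z^3 + 43*z^2 - 36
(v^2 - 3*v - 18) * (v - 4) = v^3 - 7*v^2 - 6*v + 72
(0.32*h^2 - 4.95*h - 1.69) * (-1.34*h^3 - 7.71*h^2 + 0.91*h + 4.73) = -0.4288*h^5 + 4.1658*h^4 + 40.7203*h^3 + 10.039*h^2 - 24.9514*h - 7.9937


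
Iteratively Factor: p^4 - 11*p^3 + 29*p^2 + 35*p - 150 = (p - 5)*(p^3 - 6*p^2 - p + 30) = (p - 5)*(p + 2)*(p^2 - 8*p + 15) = (p - 5)^2*(p + 2)*(p - 3)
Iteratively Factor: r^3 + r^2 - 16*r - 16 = (r + 1)*(r^2 - 16) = (r + 1)*(r + 4)*(r - 4)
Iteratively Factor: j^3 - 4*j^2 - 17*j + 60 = (j - 3)*(j^2 - j - 20) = (j - 3)*(j + 4)*(j - 5)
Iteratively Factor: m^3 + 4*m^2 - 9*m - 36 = (m - 3)*(m^2 + 7*m + 12) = (m - 3)*(m + 4)*(m + 3)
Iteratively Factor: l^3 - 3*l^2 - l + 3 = (l - 3)*(l^2 - 1) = (l - 3)*(l - 1)*(l + 1)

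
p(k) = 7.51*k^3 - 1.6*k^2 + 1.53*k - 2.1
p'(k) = 22.53*k^2 - 3.2*k + 1.53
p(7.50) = 3087.66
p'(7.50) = 1244.84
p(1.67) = 30.97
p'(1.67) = 59.02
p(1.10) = 7.64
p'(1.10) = 25.27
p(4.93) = 866.43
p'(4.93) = 533.34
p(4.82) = 809.07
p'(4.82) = 509.53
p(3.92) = 431.69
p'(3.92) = 335.19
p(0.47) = -0.95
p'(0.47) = 5.00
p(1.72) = 34.01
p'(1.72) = 62.68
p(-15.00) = -25731.30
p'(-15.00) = 5118.78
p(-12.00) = -13228.14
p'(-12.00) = 3284.25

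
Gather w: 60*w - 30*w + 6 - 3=30*w + 3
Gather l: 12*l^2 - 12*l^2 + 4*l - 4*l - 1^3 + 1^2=0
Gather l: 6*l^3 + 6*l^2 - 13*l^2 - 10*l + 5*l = 6*l^3 - 7*l^2 - 5*l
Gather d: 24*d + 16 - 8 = 24*d + 8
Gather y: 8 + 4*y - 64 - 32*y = -28*y - 56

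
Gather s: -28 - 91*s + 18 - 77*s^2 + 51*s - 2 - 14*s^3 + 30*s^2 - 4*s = -14*s^3 - 47*s^2 - 44*s - 12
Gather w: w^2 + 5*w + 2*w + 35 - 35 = w^2 + 7*w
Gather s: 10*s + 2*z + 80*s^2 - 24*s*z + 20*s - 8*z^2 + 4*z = 80*s^2 + s*(30 - 24*z) - 8*z^2 + 6*z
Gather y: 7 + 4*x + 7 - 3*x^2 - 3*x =-3*x^2 + x + 14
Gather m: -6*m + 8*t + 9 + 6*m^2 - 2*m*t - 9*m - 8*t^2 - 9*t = 6*m^2 + m*(-2*t - 15) - 8*t^2 - t + 9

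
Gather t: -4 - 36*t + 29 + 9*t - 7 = 18 - 27*t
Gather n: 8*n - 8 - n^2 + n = -n^2 + 9*n - 8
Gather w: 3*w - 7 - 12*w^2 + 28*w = -12*w^2 + 31*w - 7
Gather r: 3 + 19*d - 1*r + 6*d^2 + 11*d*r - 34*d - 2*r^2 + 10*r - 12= 6*d^2 - 15*d - 2*r^2 + r*(11*d + 9) - 9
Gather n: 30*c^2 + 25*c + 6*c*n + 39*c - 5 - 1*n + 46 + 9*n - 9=30*c^2 + 64*c + n*(6*c + 8) + 32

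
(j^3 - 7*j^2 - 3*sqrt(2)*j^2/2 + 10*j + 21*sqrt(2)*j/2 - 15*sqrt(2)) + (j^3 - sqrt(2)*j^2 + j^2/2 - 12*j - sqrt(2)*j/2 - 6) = 2*j^3 - 13*j^2/2 - 5*sqrt(2)*j^2/2 - 2*j + 10*sqrt(2)*j - 15*sqrt(2) - 6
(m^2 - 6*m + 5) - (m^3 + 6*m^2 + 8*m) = -m^3 - 5*m^2 - 14*m + 5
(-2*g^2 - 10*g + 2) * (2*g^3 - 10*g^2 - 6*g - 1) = -4*g^5 + 116*g^3 + 42*g^2 - 2*g - 2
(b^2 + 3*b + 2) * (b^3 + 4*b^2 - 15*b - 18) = b^5 + 7*b^4 - b^3 - 55*b^2 - 84*b - 36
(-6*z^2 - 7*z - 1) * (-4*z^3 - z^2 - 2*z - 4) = 24*z^5 + 34*z^4 + 23*z^3 + 39*z^2 + 30*z + 4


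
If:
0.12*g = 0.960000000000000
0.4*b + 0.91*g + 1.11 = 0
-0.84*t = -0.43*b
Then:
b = -20.98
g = 8.00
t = -10.74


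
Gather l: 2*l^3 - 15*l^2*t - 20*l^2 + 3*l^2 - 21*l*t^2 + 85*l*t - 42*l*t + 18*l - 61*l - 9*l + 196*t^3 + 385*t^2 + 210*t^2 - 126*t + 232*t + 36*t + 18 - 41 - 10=2*l^3 + l^2*(-15*t - 17) + l*(-21*t^2 + 43*t - 52) + 196*t^3 + 595*t^2 + 142*t - 33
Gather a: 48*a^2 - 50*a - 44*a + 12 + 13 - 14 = 48*a^2 - 94*a + 11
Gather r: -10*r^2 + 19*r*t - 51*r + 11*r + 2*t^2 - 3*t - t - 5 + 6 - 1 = -10*r^2 + r*(19*t - 40) + 2*t^2 - 4*t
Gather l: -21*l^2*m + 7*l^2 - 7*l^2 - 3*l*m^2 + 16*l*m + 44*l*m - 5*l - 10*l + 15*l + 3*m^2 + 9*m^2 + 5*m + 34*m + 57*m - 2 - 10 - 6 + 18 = -21*l^2*m + l*(-3*m^2 + 60*m) + 12*m^2 + 96*m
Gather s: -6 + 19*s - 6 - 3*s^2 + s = -3*s^2 + 20*s - 12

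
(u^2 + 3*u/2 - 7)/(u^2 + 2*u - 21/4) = 2*(u - 2)/(2*u - 3)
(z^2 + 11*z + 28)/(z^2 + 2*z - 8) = (z + 7)/(z - 2)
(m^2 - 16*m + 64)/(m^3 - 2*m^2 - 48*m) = (m - 8)/(m*(m + 6))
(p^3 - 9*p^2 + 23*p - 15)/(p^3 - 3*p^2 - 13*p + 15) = (p - 3)/(p + 3)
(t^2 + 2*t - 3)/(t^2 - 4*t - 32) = (-t^2 - 2*t + 3)/(-t^2 + 4*t + 32)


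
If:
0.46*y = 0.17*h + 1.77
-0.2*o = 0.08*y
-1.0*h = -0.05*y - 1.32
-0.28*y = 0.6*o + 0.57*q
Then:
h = 1.54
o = -1.77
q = -0.31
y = 4.42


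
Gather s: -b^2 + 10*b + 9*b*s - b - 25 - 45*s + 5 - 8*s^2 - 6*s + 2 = -b^2 + 9*b - 8*s^2 + s*(9*b - 51) - 18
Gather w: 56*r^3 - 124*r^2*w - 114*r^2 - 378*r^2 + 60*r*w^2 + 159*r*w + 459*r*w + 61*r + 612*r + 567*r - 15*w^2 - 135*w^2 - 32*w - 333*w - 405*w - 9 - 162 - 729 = 56*r^3 - 492*r^2 + 1240*r + w^2*(60*r - 150) + w*(-124*r^2 + 618*r - 770) - 900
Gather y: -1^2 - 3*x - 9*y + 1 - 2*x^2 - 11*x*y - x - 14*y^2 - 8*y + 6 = -2*x^2 - 4*x - 14*y^2 + y*(-11*x - 17) + 6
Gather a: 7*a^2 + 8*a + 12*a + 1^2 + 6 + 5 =7*a^2 + 20*a + 12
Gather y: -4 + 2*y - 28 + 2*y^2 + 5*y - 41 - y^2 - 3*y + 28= y^2 + 4*y - 45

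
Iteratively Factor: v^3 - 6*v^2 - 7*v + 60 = (v + 3)*(v^2 - 9*v + 20) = (v - 4)*(v + 3)*(v - 5)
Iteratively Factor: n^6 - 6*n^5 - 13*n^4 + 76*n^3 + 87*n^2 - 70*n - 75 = (n + 1)*(n^5 - 7*n^4 - 6*n^3 + 82*n^2 + 5*n - 75) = (n - 5)*(n + 1)*(n^4 - 2*n^3 - 16*n^2 + 2*n + 15) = (n - 5)*(n + 1)*(n + 3)*(n^3 - 5*n^2 - n + 5) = (n - 5)^2*(n + 1)*(n + 3)*(n^2 - 1) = (n - 5)^2*(n + 1)^2*(n + 3)*(n - 1)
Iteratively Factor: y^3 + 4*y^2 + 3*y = (y + 3)*(y^2 + y) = y*(y + 3)*(y + 1)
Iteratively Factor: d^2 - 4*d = (d - 4)*(d)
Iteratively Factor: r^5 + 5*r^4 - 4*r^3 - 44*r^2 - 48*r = (r + 4)*(r^4 + r^3 - 8*r^2 - 12*r) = (r - 3)*(r + 4)*(r^3 + 4*r^2 + 4*r) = r*(r - 3)*(r + 4)*(r^2 + 4*r + 4) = r*(r - 3)*(r + 2)*(r + 4)*(r + 2)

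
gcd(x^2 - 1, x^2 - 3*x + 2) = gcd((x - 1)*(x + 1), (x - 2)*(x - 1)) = x - 1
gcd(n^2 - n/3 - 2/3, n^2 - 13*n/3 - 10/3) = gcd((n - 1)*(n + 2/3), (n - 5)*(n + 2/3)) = n + 2/3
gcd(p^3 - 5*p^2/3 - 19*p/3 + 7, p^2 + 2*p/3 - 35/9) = p + 7/3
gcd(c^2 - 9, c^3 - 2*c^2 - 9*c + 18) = c^2 - 9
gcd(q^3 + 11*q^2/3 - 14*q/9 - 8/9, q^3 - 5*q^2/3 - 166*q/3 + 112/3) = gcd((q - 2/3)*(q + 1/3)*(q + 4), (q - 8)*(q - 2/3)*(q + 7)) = q - 2/3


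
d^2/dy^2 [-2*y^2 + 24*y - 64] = -4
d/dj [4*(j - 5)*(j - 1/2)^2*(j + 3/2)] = 16*j^3 - 54*j^2 - 30*j + 53/2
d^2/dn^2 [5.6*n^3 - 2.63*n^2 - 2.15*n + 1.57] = 33.6*n - 5.26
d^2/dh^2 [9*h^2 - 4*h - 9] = 18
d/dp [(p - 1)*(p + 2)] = 2*p + 1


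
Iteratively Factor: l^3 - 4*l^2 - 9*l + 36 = (l + 3)*(l^2 - 7*l + 12) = (l - 4)*(l + 3)*(l - 3)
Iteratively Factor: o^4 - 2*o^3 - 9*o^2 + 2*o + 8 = (o + 1)*(o^3 - 3*o^2 - 6*o + 8) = (o + 1)*(o + 2)*(o^2 - 5*o + 4) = (o - 4)*(o + 1)*(o + 2)*(o - 1)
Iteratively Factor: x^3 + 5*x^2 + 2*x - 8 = (x + 2)*(x^2 + 3*x - 4) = (x + 2)*(x + 4)*(x - 1)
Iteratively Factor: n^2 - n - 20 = (n + 4)*(n - 5)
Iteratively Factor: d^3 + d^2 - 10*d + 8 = (d + 4)*(d^2 - 3*d + 2) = (d - 1)*(d + 4)*(d - 2)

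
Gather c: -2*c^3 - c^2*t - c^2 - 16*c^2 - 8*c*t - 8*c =-2*c^3 + c^2*(-t - 17) + c*(-8*t - 8)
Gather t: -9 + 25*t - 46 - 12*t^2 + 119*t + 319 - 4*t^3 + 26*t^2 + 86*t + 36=-4*t^3 + 14*t^2 + 230*t + 300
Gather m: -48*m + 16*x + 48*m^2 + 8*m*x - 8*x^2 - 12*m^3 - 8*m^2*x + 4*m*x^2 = -12*m^3 + m^2*(48 - 8*x) + m*(4*x^2 + 8*x - 48) - 8*x^2 + 16*x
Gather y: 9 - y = 9 - y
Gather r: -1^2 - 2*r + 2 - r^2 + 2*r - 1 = -r^2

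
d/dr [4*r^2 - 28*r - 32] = 8*r - 28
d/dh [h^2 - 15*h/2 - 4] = 2*h - 15/2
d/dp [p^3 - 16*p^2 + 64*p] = 3*p^2 - 32*p + 64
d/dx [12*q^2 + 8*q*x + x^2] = 8*q + 2*x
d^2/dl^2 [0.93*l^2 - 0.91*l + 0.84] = 1.86000000000000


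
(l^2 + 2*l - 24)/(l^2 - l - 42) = (l - 4)/(l - 7)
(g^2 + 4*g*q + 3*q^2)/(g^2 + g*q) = (g + 3*q)/g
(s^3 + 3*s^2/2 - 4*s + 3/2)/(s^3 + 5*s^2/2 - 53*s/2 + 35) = (2*s^3 + 3*s^2 - 8*s + 3)/(2*s^3 + 5*s^2 - 53*s + 70)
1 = 1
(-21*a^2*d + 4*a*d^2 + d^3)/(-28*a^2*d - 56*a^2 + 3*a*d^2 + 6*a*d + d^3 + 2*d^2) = d*(3*a - d)/(4*a*d + 8*a - d^2 - 2*d)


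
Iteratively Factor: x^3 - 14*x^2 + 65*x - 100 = (x - 4)*(x^2 - 10*x + 25) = (x - 5)*(x - 4)*(x - 5)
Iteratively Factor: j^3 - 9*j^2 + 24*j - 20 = (j - 2)*(j^2 - 7*j + 10) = (j - 5)*(j - 2)*(j - 2)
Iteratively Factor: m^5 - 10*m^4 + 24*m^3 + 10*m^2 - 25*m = (m + 1)*(m^4 - 11*m^3 + 35*m^2 - 25*m) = m*(m + 1)*(m^3 - 11*m^2 + 35*m - 25) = m*(m - 5)*(m + 1)*(m^2 - 6*m + 5) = m*(m - 5)*(m - 1)*(m + 1)*(m - 5)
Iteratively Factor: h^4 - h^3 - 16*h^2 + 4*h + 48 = (h + 2)*(h^3 - 3*h^2 - 10*h + 24) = (h - 4)*(h + 2)*(h^2 + h - 6) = (h - 4)*(h + 2)*(h + 3)*(h - 2)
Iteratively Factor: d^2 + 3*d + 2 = (d + 2)*(d + 1)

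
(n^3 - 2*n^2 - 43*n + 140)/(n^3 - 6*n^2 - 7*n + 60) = (n + 7)/(n + 3)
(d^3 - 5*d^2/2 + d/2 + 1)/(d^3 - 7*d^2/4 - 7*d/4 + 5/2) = 2*(2*d + 1)/(4*d + 5)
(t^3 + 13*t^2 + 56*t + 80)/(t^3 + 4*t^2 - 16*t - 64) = (t + 5)/(t - 4)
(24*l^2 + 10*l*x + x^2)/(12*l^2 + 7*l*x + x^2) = (6*l + x)/(3*l + x)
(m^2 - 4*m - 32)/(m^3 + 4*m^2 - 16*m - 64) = (m - 8)/(m^2 - 16)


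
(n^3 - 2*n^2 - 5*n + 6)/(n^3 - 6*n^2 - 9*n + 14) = (n - 3)/(n - 7)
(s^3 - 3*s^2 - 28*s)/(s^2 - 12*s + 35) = s*(s + 4)/(s - 5)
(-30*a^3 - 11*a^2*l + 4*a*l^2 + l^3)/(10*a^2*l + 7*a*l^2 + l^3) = (-3*a + l)/l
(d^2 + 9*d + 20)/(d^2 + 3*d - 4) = (d + 5)/(d - 1)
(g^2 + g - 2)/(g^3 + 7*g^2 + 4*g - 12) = 1/(g + 6)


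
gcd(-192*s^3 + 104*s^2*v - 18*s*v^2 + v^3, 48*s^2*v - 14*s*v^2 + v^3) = 48*s^2 - 14*s*v + v^2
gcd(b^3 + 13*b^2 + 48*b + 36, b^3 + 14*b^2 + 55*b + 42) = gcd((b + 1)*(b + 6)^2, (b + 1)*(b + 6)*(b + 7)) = b^2 + 7*b + 6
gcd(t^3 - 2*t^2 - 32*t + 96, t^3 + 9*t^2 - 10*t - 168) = t^2 + 2*t - 24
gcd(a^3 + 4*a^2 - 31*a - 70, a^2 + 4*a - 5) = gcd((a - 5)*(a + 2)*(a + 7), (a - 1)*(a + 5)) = 1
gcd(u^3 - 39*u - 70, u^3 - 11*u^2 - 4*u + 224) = u - 7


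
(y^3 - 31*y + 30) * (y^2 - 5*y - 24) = y^5 - 5*y^4 - 55*y^3 + 185*y^2 + 594*y - 720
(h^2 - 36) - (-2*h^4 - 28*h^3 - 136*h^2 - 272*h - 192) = 2*h^4 + 28*h^3 + 137*h^2 + 272*h + 156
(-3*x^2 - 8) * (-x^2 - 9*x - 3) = 3*x^4 + 27*x^3 + 17*x^2 + 72*x + 24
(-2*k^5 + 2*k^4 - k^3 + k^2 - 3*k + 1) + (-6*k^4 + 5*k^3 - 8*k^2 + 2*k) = -2*k^5 - 4*k^4 + 4*k^3 - 7*k^2 - k + 1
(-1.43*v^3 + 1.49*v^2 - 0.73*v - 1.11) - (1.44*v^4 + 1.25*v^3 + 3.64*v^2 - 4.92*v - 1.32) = -1.44*v^4 - 2.68*v^3 - 2.15*v^2 + 4.19*v + 0.21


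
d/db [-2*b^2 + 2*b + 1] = 2 - 4*b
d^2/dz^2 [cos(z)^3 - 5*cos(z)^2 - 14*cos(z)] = 53*cos(z)/4 + 10*cos(2*z) - 9*cos(3*z)/4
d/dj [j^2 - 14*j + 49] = 2*j - 14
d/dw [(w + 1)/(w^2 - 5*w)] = (-w^2 - 2*w + 5)/(w^2*(w^2 - 10*w + 25))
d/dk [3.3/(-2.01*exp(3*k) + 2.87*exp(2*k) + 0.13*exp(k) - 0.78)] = (19.899*exp(2*k) - 18.942*exp(k) - 0.429)*exp(k)/(2.01*exp(3*k) - 2.87*exp(2*k) - 0.13*exp(k) + 0.78)^2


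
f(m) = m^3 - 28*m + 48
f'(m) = 3*m^2 - 28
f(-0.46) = 60.78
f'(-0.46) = -27.37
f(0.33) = 38.80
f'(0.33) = -27.67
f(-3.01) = 105.01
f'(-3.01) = -0.82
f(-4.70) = 75.78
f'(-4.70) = 38.27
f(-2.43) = 101.69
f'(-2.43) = -10.29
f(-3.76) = 100.12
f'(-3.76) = 14.41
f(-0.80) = 69.89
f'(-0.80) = -26.08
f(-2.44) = 101.79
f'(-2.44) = -10.14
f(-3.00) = 105.00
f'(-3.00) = -1.00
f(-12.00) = -1344.00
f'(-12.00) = 404.00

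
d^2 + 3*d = d*(d + 3)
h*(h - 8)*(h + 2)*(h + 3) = h^4 - 3*h^3 - 34*h^2 - 48*h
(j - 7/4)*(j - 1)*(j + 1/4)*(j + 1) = j^4 - 3*j^3/2 - 23*j^2/16 + 3*j/2 + 7/16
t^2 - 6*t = t*(t - 6)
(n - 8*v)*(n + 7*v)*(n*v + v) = n^3*v - n^2*v^2 + n^2*v - 56*n*v^3 - n*v^2 - 56*v^3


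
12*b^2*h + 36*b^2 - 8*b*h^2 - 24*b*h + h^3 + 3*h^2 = (-6*b + h)*(-2*b + h)*(h + 3)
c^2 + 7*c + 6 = (c + 1)*(c + 6)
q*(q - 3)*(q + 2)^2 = q^4 + q^3 - 8*q^2 - 12*q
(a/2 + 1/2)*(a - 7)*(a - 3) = a^3/2 - 9*a^2/2 + 11*a/2 + 21/2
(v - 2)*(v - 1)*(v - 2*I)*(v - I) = v^4 - 3*v^3 - 3*I*v^3 + 9*I*v^2 + 6*v - 6*I*v - 4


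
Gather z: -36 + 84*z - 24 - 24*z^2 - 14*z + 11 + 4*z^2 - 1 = -20*z^2 + 70*z - 50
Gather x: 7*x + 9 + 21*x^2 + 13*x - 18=21*x^2 + 20*x - 9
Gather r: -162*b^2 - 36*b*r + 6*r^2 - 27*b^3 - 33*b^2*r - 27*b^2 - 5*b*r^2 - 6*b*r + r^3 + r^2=-27*b^3 - 189*b^2 + r^3 + r^2*(7 - 5*b) + r*(-33*b^2 - 42*b)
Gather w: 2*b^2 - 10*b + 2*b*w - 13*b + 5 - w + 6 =2*b^2 - 23*b + w*(2*b - 1) + 11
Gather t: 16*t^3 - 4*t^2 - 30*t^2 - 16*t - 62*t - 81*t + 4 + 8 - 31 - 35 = 16*t^3 - 34*t^2 - 159*t - 54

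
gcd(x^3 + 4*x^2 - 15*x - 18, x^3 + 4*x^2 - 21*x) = x - 3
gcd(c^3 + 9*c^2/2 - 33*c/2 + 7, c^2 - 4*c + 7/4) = c - 1/2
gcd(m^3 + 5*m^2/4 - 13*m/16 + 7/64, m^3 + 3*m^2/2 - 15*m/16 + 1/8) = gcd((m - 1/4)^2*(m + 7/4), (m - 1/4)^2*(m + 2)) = m^2 - m/2 + 1/16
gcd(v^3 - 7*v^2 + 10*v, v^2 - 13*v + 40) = v - 5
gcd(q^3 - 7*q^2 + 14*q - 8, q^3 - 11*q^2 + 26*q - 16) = q^2 - 3*q + 2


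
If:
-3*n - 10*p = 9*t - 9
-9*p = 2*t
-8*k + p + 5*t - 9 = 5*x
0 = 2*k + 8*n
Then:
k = -1220*x/1823 - 648/1823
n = 305*x/1823 + 162/1823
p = 30*x/1823 - 522/1823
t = 2349/1823 - 135*x/1823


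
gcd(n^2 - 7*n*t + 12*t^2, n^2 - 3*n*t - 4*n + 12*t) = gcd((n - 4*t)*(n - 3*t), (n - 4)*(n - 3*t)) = -n + 3*t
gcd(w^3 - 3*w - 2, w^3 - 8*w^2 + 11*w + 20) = w + 1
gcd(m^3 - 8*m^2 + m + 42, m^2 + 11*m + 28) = 1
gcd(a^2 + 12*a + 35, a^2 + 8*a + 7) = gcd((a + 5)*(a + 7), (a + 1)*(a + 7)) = a + 7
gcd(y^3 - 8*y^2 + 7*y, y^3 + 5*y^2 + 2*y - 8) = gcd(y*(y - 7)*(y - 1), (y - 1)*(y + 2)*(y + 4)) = y - 1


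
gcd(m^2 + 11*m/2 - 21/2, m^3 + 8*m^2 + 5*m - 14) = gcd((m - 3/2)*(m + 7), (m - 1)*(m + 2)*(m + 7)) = m + 7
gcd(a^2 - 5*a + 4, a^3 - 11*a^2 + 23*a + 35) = 1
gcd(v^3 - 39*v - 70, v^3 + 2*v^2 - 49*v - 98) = v^2 - 5*v - 14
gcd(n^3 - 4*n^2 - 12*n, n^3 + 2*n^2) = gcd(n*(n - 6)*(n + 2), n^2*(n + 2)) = n^2 + 2*n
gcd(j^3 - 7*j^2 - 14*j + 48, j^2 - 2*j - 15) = j + 3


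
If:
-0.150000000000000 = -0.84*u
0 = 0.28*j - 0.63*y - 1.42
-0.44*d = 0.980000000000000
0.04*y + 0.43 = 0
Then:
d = -2.23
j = -19.12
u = 0.18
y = -10.75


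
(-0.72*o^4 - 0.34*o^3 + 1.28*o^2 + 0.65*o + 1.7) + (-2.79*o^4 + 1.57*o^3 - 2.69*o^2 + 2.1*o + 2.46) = -3.51*o^4 + 1.23*o^3 - 1.41*o^2 + 2.75*o + 4.16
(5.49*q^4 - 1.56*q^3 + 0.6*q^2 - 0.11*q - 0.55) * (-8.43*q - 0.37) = -46.2807*q^5 + 11.1195*q^4 - 4.4808*q^3 + 0.7053*q^2 + 4.6772*q + 0.2035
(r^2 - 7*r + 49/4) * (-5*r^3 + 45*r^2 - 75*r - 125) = -5*r^5 + 80*r^4 - 1805*r^3/4 + 3805*r^2/4 - 175*r/4 - 6125/4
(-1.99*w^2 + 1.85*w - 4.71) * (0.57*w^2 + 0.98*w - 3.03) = -1.1343*w^4 - 0.8957*w^3 + 5.158*w^2 - 10.2213*w + 14.2713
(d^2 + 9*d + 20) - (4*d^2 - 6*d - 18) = -3*d^2 + 15*d + 38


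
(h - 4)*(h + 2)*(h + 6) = h^3 + 4*h^2 - 20*h - 48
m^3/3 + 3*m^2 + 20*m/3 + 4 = (m/3 + 1/3)*(m + 2)*(m + 6)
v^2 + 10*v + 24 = (v + 4)*(v + 6)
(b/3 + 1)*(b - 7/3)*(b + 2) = b^3/3 + 8*b^2/9 - 17*b/9 - 14/3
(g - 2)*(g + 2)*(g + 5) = g^3 + 5*g^2 - 4*g - 20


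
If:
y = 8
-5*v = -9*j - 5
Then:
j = 5*v/9 - 5/9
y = 8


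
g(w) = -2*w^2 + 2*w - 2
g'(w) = 2 - 4*w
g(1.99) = -5.94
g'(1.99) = -5.96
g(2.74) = -11.54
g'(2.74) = -8.96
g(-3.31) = -30.53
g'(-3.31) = 15.24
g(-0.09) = -2.20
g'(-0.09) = 2.36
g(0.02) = -1.96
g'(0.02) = 1.92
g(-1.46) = -9.18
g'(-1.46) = 7.84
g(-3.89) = -40.04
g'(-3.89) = 17.56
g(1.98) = -5.88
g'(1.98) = -5.92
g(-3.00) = -26.00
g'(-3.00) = 14.00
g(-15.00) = -482.00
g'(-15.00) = 62.00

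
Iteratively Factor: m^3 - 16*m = (m - 4)*(m^2 + 4*m) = m*(m - 4)*(m + 4)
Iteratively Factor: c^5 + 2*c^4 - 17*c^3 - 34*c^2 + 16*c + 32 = (c + 2)*(c^4 - 17*c^2 + 16) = (c - 4)*(c + 2)*(c^3 + 4*c^2 - c - 4) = (c - 4)*(c - 1)*(c + 2)*(c^2 + 5*c + 4) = (c - 4)*(c - 1)*(c + 1)*(c + 2)*(c + 4)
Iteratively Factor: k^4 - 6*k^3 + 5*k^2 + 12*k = (k)*(k^3 - 6*k^2 + 5*k + 12) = k*(k - 4)*(k^2 - 2*k - 3) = k*(k - 4)*(k + 1)*(k - 3)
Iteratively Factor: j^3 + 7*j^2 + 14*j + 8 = (j + 4)*(j^2 + 3*j + 2) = (j + 2)*(j + 4)*(j + 1)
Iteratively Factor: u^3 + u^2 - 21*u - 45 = (u + 3)*(u^2 - 2*u - 15) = (u - 5)*(u + 3)*(u + 3)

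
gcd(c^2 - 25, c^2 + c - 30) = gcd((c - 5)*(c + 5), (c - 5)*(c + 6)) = c - 5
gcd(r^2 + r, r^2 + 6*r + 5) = r + 1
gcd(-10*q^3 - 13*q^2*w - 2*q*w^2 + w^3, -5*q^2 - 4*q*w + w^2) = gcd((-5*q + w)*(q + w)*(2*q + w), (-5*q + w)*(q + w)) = 5*q^2 + 4*q*w - w^2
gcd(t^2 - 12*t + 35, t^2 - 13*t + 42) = t - 7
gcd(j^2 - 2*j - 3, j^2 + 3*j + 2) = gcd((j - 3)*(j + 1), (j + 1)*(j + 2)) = j + 1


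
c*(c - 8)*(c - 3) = c^3 - 11*c^2 + 24*c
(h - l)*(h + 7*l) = h^2 + 6*h*l - 7*l^2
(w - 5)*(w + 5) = w^2 - 25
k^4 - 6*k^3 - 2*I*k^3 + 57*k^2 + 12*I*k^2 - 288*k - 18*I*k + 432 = (k - 3)^2*(k - 8*I)*(k + 6*I)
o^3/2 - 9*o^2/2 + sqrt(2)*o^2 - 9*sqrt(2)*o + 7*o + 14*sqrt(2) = (o/2 + sqrt(2))*(o - 7)*(o - 2)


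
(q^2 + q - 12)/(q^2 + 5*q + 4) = (q - 3)/(q + 1)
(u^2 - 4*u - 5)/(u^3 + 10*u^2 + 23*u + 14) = (u - 5)/(u^2 + 9*u + 14)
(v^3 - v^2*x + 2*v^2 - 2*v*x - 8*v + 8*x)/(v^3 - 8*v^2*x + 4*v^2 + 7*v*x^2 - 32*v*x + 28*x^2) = (2 - v)/(-v + 7*x)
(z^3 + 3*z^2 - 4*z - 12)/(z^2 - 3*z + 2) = (z^2 + 5*z + 6)/(z - 1)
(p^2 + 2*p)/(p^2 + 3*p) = (p + 2)/(p + 3)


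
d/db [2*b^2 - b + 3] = 4*b - 1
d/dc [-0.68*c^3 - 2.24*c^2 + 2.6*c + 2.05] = -2.04*c^2 - 4.48*c + 2.6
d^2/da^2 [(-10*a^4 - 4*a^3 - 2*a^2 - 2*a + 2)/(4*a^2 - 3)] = 4*(-80*a^6 + 180*a^4 - 40*a^3 - 258*a^2 - 90*a + 3)/(64*a^6 - 144*a^4 + 108*a^2 - 27)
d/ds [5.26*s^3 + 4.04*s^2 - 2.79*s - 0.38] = 15.78*s^2 + 8.08*s - 2.79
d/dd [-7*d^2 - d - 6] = -14*d - 1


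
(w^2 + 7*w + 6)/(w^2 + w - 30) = (w + 1)/(w - 5)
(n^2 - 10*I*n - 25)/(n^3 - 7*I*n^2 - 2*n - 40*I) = (n - 5*I)/(n^2 - 2*I*n + 8)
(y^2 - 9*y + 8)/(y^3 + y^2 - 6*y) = (y^2 - 9*y + 8)/(y*(y^2 + y - 6))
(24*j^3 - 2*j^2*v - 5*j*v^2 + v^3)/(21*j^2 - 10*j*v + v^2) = (-8*j^2 - 2*j*v + v^2)/(-7*j + v)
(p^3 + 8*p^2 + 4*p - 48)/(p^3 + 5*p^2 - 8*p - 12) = (p + 4)/(p + 1)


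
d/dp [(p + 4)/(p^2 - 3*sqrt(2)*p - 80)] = (p^2 - 3*sqrt(2)*p - (p + 4)*(2*p - 3*sqrt(2)) - 80)/(-p^2 + 3*sqrt(2)*p + 80)^2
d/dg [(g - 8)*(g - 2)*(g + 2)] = 3*g^2 - 16*g - 4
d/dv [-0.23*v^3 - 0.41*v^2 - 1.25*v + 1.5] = -0.69*v^2 - 0.82*v - 1.25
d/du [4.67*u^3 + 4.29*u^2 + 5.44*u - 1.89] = 14.01*u^2 + 8.58*u + 5.44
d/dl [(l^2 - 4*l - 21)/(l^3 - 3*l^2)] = (-l^3 + 8*l^2 + 51*l - 126)/(l^3*(l^2 - 6*l + 9))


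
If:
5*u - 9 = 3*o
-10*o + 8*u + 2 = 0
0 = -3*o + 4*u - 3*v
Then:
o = 41/13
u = 48/13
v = 23/13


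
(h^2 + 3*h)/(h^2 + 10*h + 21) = h/(h + 7)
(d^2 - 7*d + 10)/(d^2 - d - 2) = (d - 5)/(d + 1)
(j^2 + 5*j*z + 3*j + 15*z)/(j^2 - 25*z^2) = (-j - 3)/(-j + 5*z)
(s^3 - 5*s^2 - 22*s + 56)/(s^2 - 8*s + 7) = (s^2 + 2*s - 8)/(s - 1)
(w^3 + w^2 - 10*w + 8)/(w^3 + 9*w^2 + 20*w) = (w^2 - 3*w + 2)/(w*(w + 5))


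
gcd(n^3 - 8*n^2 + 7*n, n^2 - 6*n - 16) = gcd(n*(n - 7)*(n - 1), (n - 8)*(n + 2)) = 1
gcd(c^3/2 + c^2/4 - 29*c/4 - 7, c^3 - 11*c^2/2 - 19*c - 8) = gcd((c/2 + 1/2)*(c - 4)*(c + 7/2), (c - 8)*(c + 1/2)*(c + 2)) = 1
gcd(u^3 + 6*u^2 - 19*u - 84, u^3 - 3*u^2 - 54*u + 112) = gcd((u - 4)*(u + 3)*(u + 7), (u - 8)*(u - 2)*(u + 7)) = u + 7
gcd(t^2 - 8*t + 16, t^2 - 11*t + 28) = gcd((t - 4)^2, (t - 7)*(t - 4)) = t - 4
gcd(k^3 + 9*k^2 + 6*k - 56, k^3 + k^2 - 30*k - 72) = k + 4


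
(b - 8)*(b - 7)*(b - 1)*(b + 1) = b^4 - 15*b^3 + 55*b^2 + 15*b - 56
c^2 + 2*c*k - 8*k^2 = (c - 2*k)*(c + 4*k)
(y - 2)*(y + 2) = y^2 - 4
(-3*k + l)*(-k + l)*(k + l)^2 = 3*k^4 + 2*k^3*l - 4*k^2*l^2 - 2*k*l^3 + l^4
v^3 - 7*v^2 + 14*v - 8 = (v - 4)*(v - 2)*(v - 1)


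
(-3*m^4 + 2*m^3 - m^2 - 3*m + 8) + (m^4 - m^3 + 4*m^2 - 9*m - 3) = -2*m^4 + m^3 + 3*m^2 - 12*m + 5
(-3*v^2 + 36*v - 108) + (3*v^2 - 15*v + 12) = 21*v - 96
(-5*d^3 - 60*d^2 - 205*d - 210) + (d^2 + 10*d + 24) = -5*d^3 - 59*d^2 - 195*d - 186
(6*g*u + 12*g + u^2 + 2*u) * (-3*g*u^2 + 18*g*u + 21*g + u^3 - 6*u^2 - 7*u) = -18*g^2*u^3 + 72*g^2*u^2 + 342*g^2*u + 252*g^2 + 3*g*u^4 - 12*g*u^3 - 57*g*u^2 - 42*g*u + u^5 - 4*u^4 - 19*u^3 - 14*u^2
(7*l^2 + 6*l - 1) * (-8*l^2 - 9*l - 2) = -56*l^4 - 111*l^3 - 60*l^2 - 3*l + 2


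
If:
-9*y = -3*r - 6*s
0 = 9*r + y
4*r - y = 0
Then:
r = 0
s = 0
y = 0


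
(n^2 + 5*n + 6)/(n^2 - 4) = (n + 3)/(n - 2)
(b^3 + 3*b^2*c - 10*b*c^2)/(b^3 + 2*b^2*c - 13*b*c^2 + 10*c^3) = b/(b - c)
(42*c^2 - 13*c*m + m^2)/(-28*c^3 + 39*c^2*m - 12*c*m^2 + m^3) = (-6*c + m)/(4*c^2 - 5*c*m + m^2)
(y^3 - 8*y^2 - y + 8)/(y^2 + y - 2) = (y^2 - 7*y - 8)/(y + 2)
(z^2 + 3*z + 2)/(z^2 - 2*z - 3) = (z + 2)/(z - 3)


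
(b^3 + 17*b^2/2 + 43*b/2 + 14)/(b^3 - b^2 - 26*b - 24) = (b + 7/2)/(b - 6)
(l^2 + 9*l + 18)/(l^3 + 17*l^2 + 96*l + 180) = (l + 3)/(l^2 + 11*l + 30)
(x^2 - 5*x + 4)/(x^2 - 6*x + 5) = (x - 4)/(x - 5)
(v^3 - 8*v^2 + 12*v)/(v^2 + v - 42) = v*(v - 2)/(v + 7)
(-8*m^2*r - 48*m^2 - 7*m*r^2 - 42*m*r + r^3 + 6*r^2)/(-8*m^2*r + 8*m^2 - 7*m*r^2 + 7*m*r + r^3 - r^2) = (r + 6)/(r - 1)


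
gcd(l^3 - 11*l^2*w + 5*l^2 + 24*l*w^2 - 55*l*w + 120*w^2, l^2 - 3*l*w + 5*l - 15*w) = -l^2 + 3*l*w - 5*l + 15*w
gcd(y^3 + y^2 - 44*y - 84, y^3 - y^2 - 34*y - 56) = y^2 - 5*y - 14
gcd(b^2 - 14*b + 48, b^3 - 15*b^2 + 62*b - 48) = b^2 - 14*b + 48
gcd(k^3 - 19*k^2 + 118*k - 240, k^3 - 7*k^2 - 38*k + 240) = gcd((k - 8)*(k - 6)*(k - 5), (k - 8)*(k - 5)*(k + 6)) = k^2 - 13*k + 40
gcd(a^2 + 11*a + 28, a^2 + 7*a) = a + 7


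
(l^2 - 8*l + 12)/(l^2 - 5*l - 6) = (l - 2)/(l + 1)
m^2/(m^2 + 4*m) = m/(m + 4)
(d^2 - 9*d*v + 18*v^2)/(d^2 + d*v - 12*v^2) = (d - 6*v)/(d + 4*v)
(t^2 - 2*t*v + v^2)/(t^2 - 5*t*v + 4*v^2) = (t - v)/(t - 4*v)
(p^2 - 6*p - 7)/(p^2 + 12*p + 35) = (p^2 - 6*p - 7)/(p^2 + 12*p + 35)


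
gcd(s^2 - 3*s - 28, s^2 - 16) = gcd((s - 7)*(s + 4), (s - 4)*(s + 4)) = s + 4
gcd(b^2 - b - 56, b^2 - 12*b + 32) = b - 8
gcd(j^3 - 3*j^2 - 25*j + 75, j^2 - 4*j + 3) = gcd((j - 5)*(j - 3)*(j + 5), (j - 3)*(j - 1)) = j - 3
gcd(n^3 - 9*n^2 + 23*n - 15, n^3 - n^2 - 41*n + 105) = n^2 - 8*n + 15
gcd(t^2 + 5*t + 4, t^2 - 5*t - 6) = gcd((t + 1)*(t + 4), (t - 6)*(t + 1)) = t + 1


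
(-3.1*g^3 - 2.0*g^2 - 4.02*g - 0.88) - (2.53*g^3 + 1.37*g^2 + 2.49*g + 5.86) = -5.63*g^3 - 3.37*g^2 - 6.51*g - 6.74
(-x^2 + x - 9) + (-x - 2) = -x^2 - 11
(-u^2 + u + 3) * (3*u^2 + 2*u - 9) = -3*u^4 + u^3 + 20*u^2 - 3*u - 27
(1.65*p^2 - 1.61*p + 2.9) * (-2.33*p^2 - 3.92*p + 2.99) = -3.8445*p^4 - 2.7167*p^3 + 4.4877*p^2 - 16.1819*p + 8.671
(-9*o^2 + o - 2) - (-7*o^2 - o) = -2*o^2 + 2*o - 2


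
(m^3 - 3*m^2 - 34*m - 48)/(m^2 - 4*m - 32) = (m^2 + 5*m + 6)/(m + 4)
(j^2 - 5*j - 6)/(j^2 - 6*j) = (j + 1)/j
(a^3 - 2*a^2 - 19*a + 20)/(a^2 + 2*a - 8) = (a^2 - 6*a + 5)/(a - 2)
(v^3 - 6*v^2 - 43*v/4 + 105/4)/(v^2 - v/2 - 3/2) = (2*v^2 - 9*v - 35)/(2*(v + 1))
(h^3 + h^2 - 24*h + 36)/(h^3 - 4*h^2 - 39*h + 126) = (h - 2)/(h - 7)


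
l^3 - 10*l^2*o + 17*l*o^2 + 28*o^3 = (l - 7*o)*(l - 4*o)*(l + o)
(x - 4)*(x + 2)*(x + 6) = x^3 + 4*x^2 - 20*x - 48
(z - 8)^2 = z^2 - 16*z + 64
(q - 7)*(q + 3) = q^2 - 4*q - 21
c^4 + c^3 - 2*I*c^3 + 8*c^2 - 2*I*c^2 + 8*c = c*(c + 1)*(c - 4*I)*(c + 2*I)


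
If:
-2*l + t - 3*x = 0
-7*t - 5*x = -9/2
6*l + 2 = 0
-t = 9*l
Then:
No Solution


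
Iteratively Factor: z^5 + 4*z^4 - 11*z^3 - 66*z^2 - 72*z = (z + 3)*(z^4 + z^3 - 14*z^2 - 24*z) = (z + 3)^2*(z^3 - 2*z^2 - 8*z) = (z + 2)*(z + 3)^2*(z^2 - 4*z) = z*(z + 2)*(z + 3)^2*(z - 4)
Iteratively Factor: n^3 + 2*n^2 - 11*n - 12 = (n - 3)*(n^2 + 5*n + 4) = (n - 3)*(n + 4)*(n + 1)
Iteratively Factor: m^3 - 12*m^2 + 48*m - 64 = (m - 4)*(m^2 - 8*m + 16) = (m - 4)^2*(m - 4)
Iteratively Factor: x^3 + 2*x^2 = (x)*(x^2 + 2*x) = x^2*(x + 2)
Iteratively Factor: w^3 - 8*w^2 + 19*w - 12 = (w - 3)*(w^2 - 5*w + 4) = (w - 4)*(w - 3)*(w - 1)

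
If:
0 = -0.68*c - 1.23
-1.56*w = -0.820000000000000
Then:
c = -1.81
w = 0.53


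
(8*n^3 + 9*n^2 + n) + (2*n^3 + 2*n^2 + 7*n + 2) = 10*n^3 + 11*n^2 + 8*n + 2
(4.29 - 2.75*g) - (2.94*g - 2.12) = 6.41 - 5.69*g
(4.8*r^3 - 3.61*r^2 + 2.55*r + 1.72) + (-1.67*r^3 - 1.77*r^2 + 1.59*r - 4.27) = 3.13*r^3 - 5.38*r^2 + 4.14*r - 2.55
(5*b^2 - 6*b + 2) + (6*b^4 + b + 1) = 6*b^4 + 5*b^2 - 5*b + 3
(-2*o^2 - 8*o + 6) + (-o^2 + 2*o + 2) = -3*o^2 - 6*o + 8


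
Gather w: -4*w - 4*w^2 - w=-4*w^2 - 5*w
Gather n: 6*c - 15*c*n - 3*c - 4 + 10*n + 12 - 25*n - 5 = 3*c + n*(-15*c - 15) + 3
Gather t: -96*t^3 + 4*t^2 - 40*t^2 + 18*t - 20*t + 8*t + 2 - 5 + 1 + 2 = -96*t^3 - 36*t^2 + 6*t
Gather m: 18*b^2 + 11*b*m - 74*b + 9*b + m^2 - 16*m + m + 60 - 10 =18*b^2 - 65*b + m^2 + m*(11*b - 15) + 50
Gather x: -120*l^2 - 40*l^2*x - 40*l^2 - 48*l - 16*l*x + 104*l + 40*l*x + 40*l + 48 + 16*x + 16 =-160*l^2 + 96*l + x*(-40*l^2 + 24*l + 16) + 64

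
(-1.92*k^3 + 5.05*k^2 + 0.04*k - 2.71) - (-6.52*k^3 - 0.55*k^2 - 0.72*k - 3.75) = 4.6*k^3 + 5.6*k^2 + 0.76*k + 1.04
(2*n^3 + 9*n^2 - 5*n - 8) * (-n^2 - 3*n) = -2*n^5 - 15*n^4 - 22*n^3 + 23*n^2 + 24*n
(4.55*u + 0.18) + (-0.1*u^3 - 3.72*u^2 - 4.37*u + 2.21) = -0.1*u^3 - 3.72*u^2 + 0.18*u + 2.39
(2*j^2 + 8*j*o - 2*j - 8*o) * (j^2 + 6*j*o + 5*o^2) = 2*j^4 + 20*j^3*o - 2*j^3 + 58*j^2*o^2 - 20*j^2*o + 40*j*o^3 - 58*j*o^2 - 40*o^3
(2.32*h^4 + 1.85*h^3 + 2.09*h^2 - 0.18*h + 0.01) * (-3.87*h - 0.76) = -8.9784*h^5 - 8.9227*h^4 - 9.4943*h^3 - 0.8918*h^2 + 0.0981*h - 0.0076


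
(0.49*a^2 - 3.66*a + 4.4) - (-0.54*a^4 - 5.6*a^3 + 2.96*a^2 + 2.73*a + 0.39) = 0.54*a^4 + 5.6*a^3 - 2.47*a^2 - 6.39*a + 4.01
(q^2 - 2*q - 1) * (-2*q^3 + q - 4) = -2*q^5 + 4*q^4 + 3*q^3 - 6*q^2 + 7*q + 4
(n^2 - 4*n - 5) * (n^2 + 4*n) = n^4 - 21*n^2 - 20*n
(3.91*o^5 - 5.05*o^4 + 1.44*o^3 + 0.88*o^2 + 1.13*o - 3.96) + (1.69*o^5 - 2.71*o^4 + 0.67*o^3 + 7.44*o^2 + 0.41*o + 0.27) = 5.6*o^5 - 7.76*o^4 + 2.11*o^3 + 8.32*o^2 + 1.54*o - 3.69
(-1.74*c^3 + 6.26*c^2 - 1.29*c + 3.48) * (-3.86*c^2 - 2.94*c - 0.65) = 6.7164*c^5 - 19.048*c^4 - 12.294*c^3 - 13.7092*c^2 - 9.3927*c - 2.262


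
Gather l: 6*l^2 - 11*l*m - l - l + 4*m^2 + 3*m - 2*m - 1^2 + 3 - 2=6*l^2 + l*(-11*m - 2) + 4*m^2 + m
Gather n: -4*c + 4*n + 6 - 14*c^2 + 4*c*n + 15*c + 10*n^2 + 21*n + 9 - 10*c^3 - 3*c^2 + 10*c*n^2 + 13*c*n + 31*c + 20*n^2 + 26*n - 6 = -10*c^3 - 17*c^2 + 42*c + n^2*(10*c + 30) + n*(17*c + 51) + 9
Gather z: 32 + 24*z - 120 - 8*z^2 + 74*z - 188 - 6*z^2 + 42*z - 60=-14*z^2 + 140*z - 336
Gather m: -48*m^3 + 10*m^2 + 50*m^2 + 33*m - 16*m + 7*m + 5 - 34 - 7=-48*m^3 + 60*m^2 + 24*m - 36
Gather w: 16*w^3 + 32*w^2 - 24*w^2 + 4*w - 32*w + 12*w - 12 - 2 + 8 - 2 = 16*w^3 + 8*w^2 - 16*w - 8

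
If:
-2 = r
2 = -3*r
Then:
No Solution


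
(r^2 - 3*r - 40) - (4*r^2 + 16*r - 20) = -3*r^2 - 19*r - 20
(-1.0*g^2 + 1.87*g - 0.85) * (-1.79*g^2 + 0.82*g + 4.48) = 1.79*g^4 - 4.1673*g^3 - 1.4251*g^2 + 7.6806*g - 3.808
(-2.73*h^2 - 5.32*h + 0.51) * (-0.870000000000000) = 2.3751*h^2 + 4.6284*h - 0.4437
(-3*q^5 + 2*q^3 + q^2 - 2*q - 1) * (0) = 0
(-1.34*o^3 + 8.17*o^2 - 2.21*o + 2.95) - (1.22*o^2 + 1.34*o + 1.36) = -1.34*o^3 + 6.95*o^2 - 3.55*o + 1.59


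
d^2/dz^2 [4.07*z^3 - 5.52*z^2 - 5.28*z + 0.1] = 24.42*z - 11.04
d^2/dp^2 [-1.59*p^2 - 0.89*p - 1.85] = -3.18000000000000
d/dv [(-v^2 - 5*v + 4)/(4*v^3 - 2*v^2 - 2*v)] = (v^4 + 10*v^3 - 14*v^2 + 4*v + 2)/(v^2*(4*v^4 - 4*v^3 - 3*v^2 + 2*v + 1))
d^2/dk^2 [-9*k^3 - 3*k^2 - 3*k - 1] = -54*k - 6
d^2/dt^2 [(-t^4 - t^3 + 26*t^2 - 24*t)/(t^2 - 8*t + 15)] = 2*(-t^6 + 24*t^5 - 237*t^4 + 1095*t^3 - 2160*t^2 + 405*t + 2970)/(t^6 - 24*t^5 + 237*t^4 - 1232*t^3 + 3555*t^2 - 5400*t + 3375)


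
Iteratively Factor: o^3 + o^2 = (o + 1)*(o^2) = o*(o + 1)*(o)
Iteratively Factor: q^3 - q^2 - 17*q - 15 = (q - 5)*(q^2 + 4*q + 3) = (q - 5)*(q + 3)*(q + 1)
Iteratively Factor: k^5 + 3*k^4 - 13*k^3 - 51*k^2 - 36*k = (k + 3)*(k^4 - 13*k^2 - 12*k) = (k + 1)*(k + 3)*(k^3 - k^2 - 12*k) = (k + 1)*(k + 3)^2*(k^2 - 4*k) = (k - 4)*(k + 1)*(k + 3)^2*(k)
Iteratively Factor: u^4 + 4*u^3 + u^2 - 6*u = (u - 1)*(u^3 + 5*u^2 + 6*u) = (u - 1)*(u + 3)*(u^2 + 2*u) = u*(u - 1)*(u + 3)*(u + 2)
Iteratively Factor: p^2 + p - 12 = (p + 4)*(p - 3)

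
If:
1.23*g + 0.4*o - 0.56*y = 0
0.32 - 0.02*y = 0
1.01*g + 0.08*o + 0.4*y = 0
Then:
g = -10.72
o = 55.37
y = 16.00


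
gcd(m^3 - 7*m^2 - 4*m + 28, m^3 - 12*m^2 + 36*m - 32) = m - 2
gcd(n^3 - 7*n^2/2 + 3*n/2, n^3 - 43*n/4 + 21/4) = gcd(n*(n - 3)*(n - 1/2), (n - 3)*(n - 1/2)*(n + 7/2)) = n^2 - 7*n/2 + 3/2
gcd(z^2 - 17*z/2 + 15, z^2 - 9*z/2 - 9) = z - 6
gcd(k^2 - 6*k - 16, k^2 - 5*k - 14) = k + 2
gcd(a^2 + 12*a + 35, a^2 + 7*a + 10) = a + 5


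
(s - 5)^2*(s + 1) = s^3 - 9*s^2 + 15*s + 25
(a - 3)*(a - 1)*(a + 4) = a^3 - 13*a + 12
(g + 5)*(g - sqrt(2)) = g^2 - sqrt(2)*g + 5*g - 5*sqrt(2)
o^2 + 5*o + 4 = (o + 1)*(o + 4)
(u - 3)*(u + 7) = u^2 + 4*u - 21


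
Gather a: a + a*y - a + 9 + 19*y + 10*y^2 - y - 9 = a*y + 10*y^2 + 18*y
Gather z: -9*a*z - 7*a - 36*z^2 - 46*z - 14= -7*a - 36*z^2 + z*(-9*a - 46) - 14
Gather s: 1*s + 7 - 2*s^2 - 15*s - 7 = -2*s^2 - 14*s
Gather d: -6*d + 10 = 10 - 6*d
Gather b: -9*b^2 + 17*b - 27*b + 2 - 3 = -9*b^2 - 10*b - 1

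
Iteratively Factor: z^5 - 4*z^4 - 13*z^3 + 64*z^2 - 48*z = (z - 1)*(z^4 - 3*z^3 - 16*z^2 + 48*z) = (z - 3)*(z - 1)*(z^3 - 16*z) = (z - 3)*(z - 1)*(z + 4)*(z^2 - 4*z) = (z - 4)*(z - 3)*(z - 1)*(z + 4)*(z)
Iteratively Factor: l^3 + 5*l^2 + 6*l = (l + 3)*(l^2 + 2*l) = l*(l + 3)*(l + 2)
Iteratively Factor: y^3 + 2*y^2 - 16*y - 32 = (y - 4)*(y^2 + 6*y + 8) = (y - 4)*(y + 2)*(y + 4)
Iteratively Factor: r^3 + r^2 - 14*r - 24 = (r + 3)*(r^2 - 2*r - 8) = (r - 4)*(r + 3)*(r + 2)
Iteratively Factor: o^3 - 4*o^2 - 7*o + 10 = (o + 2)*(o^2 - 6*o + 5) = (o - 1)*(o + 2)*(o - 5)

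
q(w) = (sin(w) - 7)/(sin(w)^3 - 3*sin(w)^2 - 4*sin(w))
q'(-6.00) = -20.57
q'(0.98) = -1.14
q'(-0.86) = 15.82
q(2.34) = 1.55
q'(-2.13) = -35.30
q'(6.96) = -3.00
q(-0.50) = -6.69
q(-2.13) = -12.54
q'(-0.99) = 31.28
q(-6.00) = 5.05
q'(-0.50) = -1.49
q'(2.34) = 1.97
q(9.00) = 3.16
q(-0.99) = -11.82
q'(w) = (sin(w) - 7)*(-3*sin(w)^2*cos(w) + 6*sin(w)*cos(w) + 4*cos(w))/(sin(w)^3 - 3*sin(w)^2 - 4*sin(w))^2 + cos(w)/(sin(w)^3 - 3*sin(w)^2 - 4*sin(w))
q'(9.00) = 8.65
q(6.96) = 1.85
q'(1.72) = 0.20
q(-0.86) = -8.88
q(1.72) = 1.02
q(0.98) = 1.28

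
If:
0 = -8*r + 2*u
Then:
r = u/4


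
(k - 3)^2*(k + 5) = k^3 - k^2 - 21*k + 45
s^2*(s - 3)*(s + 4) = s^4 + s^3 - 12*s^2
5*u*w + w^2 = w*(5*u + w)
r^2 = r^2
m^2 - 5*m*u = m*(m - 5*u)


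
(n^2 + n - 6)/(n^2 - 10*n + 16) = (n + 3)/(n - 8)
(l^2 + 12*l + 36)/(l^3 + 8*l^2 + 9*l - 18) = (l + 6)/(l^2 + 2*l - 3)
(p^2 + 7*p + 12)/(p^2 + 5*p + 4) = (p + 3)/(p + 1)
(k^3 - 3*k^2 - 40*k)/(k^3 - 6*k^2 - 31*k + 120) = k/(k - 3)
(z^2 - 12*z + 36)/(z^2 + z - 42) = (z - 6)/(z + 7)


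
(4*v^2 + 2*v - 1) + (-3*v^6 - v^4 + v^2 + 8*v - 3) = -3*v^6 - v^4 + 5*v^2 + 10*v - 4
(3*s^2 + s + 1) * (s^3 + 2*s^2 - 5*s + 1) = 3*s^5 + 7*s^4 - 12*s^3 - 4*s + 1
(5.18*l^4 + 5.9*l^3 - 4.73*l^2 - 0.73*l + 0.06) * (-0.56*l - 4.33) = -2.9008*l^5 - 25.7334*l^4 - 22.8982*l^3 + 20.8897*l^2 + 3.1273*l - 0.2598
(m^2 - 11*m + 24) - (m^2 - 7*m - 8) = 32 - 4*m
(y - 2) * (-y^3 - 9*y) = -y^4 + 2*y^3 - 9*y^2 + 18*y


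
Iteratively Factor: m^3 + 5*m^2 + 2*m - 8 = (m + 2)*(m^2 + 3*m - 4) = (m - 1)*(m + 2)*(m + 4)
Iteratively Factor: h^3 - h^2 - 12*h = (h + 3)*(h^2 - 4*h) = (h - 4)*(h + 3)*(h)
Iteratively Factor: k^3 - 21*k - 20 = (k + 4)*(k^2 - 4*k - 5) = (k + 1)*(k + 4)*(k - 5)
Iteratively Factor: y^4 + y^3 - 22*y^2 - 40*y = (y - 5)*(y^3 + 6*y^2 + 8*y) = y*(y - 5)*(y^2 + 6*y + 8) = y*(y - 5)*(y + 4)*(y + 2)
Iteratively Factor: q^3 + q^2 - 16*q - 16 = (q + 1)*(q^2 - 16) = (q - 4)*(q + 1)*(q + 4)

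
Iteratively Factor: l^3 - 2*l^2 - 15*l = (l - 5)*(l^2 + 3*l) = (l - 5)*(l + 3)*(l)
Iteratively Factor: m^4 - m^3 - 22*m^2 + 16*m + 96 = (m - 3)*(m^3 + 2*m^2 - 16*m - 32) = (m - 3)*(m + 4)*(m^2 - 2*m - 8) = (m - 4)*(m - 3)*(m + 4)*(m + 2)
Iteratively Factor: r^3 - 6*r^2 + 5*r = (r - 1)*(r^2 - 5*r) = r*(r - 1)*(r - 5)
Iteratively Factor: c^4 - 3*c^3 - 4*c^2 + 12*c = (c + 2)*(c^3 - 5*c^2 + 6*c) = (c - 3)*(c + 2)*(c^2 - 2*c) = (c - 3)*(c - 2)*(c + 2)*(c)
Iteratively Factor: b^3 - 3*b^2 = (b - 3)*(b^2) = b*(b - 3)*(b)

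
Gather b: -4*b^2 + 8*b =-4*b^2 + 8*b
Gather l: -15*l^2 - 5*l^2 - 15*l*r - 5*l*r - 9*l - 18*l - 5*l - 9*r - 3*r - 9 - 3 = -20*l^2 + l*(-20*r - 32) - 12*r - 12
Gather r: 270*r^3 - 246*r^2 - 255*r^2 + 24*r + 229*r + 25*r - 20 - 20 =270*r^3 - 501*r^2 + 278*r - 40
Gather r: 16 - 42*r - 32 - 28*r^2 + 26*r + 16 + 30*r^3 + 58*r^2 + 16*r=30*r^3 + 30*r^2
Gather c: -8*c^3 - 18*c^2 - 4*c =-8*c^3 - 18*c^2 - 4*c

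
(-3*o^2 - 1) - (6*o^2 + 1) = -9*o^2 - 2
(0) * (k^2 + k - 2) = 0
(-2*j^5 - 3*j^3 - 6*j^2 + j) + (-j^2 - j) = -2*j^5 - 3*j^3 - 7*j^2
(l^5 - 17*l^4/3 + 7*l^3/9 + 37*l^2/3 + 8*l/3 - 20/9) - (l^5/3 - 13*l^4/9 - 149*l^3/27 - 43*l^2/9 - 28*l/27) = 2*l^5/3 - 38*l^4/9 + 170*l^3/27 + 154*l^2/9 + 100*l/27 - 20/9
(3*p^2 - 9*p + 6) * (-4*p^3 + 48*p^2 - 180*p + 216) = -12*p^5 + 180*p^4 - 996*p^3 + 2556*p^2 - 3024*p + 1296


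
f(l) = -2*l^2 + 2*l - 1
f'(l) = 2 - 4*l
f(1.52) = -2.58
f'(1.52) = -4.08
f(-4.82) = -57.10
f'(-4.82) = 21.28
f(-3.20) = -27.88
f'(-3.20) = 14.80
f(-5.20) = -65.48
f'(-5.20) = 22.80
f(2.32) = -7.12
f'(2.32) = -7.28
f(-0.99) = -4.94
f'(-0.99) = 5.96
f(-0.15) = -1.34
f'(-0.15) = 2.60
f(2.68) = -10.00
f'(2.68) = -8.72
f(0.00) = -1.00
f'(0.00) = 2.00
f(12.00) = -265.00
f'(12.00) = -46.00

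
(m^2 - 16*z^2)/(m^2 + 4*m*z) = (m - 4*z)/m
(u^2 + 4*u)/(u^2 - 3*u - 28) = u/(u - 7)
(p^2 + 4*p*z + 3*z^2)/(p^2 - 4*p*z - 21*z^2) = (-p - z)/(-p + 7*z)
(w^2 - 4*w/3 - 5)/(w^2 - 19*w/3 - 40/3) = (w - 3)/(w - 8)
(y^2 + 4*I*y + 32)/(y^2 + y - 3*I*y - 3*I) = (y^2 + 4*I*y + 32)/(y^2 + y - 3*I*y - 3*I)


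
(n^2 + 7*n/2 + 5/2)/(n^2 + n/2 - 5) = (n + 1)/(n - 2)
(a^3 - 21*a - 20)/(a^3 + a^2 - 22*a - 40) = (a + 1)/(a + 2)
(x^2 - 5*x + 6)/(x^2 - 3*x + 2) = (x - 3)/(x - 1)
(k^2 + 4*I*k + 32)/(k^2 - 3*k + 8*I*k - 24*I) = (k - 4*I)/(k - 3)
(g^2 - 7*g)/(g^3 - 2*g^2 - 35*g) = 1/(g + 5)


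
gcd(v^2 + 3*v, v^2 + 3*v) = v^2 + 3*v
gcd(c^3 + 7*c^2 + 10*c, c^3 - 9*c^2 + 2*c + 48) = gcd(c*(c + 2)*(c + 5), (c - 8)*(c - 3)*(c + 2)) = c + 2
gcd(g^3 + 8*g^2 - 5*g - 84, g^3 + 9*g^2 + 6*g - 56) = g^2 + 11*g + 28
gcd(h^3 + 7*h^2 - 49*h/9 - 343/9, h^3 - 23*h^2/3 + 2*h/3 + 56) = h + 7/3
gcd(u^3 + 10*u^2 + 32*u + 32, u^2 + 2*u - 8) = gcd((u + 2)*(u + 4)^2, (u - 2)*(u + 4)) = u + 4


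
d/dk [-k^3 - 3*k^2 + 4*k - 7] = -3*k^2 - 6*k + 4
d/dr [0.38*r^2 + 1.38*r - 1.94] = 0.76*r + 1.38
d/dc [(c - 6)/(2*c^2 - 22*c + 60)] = -1/(2*c^2 - 20*c + 50)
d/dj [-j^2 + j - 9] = 1 - 2*j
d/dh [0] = 0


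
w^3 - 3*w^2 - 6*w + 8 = (w - 4)*(w - 1)*(w + 2)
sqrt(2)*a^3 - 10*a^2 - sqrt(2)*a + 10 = (a - 1)*(a - 5*sqrt(2))*(sqrt(2)*a + sqrt(2))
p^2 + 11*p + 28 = (p + 4)*(p + 7)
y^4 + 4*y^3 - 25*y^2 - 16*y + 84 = (y - 3)*(y - 2)*(y + 2)*(y + 7)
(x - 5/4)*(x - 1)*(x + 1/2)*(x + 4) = x^4 + 9*x^3/4 - 55*x^2/8 + 9*x/8 + 5/2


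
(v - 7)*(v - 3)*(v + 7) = v^3 - 3*v^2 - 49*v + 147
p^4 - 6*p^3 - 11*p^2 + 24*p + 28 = (p - 7)*(p - 2)*(p + 1)*(p + 2)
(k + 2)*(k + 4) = k^2 + 6*k + 8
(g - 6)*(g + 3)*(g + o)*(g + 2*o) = g^4 + 3*g^3*o - 3*g^3 + 2*g^2*o^2 - 9*g^2*o - 18*g^2 - 6*g*o^2 - 54*g*o - 36*o^2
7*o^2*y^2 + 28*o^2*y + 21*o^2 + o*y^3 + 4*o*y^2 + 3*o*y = (7*o + y)*(y + 3)*(o*y + o)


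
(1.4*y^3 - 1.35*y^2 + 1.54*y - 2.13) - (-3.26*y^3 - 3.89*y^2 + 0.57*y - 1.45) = 4.66*y^3 + 2.54*y^2 + 0.97*y - 0.68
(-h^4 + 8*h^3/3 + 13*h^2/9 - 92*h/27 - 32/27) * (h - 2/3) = -h^5 + 10*h^4/3 - h^3/3 - 118*h^2/27 + 88*h/81 + 64/81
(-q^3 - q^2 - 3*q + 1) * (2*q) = -2*q^4 - 2*q^3 - 6*q^2 + 2*q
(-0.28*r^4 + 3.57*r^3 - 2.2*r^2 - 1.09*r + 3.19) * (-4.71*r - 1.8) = 1.3188*r^5 - 16.3107*r^4 + 3.936*r^3 + 9.0939*r^2 - 13.0629*r - 5.742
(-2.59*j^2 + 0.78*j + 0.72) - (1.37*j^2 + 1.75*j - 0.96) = -3.96*j^2 - 0.97*j + 1.68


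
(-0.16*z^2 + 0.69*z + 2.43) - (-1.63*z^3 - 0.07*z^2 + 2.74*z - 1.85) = 1.63*z^3 - 0.09*z^2 - 2.05*z + 4.28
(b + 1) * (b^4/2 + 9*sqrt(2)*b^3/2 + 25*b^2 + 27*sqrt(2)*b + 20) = b^5/2 + b^4/2 + 9*sqrt(2)*b^4/2 + 9*sqrt(2)*b^3/2 + 25*b^3 + 25*b^2 + 27*sqrt(2)*b^2 + 20*b + 27*sqrt(2)*b + 20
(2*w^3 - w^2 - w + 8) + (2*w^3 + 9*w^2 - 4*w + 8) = 4*w^3 + 8*w^2 - 5*w + 16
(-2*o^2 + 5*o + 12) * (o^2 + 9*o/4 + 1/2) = -2*o^4 + o^3/2 + 89*o^2/4 + 59*o/2 + 6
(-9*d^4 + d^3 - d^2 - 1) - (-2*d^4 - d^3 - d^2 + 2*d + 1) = -7*d^4 + 2*d^3 - 2*d - 2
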